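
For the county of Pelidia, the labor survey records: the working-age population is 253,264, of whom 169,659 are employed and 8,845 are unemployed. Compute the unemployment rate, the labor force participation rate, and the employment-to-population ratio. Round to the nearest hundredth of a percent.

Labor force = employed + unemployed = 169,659 + 8,845 = 178,504.
Unemployment rate = 8,845 / 178,504 = 4.96%.
Labor force participation rate = 178,504 / 253,264 = 70.48%.
Employment-population ratio = 169,659 / 253,264 = 66.99%.

Unemployment rate ≈ 4.96%; labor force participation rate ≈ 70.48%; employment-population ratio ≈ 66.99%.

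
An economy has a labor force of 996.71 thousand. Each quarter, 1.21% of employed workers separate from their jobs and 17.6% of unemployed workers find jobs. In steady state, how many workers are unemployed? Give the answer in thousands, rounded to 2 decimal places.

Steady-state unemployment rate u* = s/(s+f) = 1.21/(1.21+17.6) = 0.064327.
Unemployed = u* × labor force = 0.064327 × 996.71 ≈ 64.12 thousand.

About 64.12 thousand are unemployed in steady state.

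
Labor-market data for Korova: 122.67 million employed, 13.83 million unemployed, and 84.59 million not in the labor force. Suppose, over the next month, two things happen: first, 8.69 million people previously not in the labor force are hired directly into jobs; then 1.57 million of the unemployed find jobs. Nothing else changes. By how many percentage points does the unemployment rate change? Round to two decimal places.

The unemployment rate changes by −1.69 percentage points.

Initially, labor force = 122.67 + 13.83 = 136.50 million, so u = 13.83/136.50 = 10.13%.
After the first change, employed and labor force both rise by 8.69; unemployed unchanged → E = 131.36, U = 13.83, labor force = 145.19 million.
After the second change, unemployed falls and employed rises by 1.57; labor force unchanged → E = 132.93, U = 12.26, labor force = 145.19 million.
New unemployment rate = 12.26 / 145.19 = 8.44%.
Change = 8.44% − 10.13% = −1.69 percentage points.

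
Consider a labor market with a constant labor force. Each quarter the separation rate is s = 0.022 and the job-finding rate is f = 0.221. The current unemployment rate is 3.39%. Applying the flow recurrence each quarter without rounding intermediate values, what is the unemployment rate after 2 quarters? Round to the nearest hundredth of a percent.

With a fixed labor force, u_{t+1} = u_t + s·(1−u_t) − f·u_t = u_t·(1−s−f) + s.
Here 1−s−f = 0.757 and s = 0.022.
u_1 = 0.033900 × 0.757 + 0.022 = 0.047662.
u_2 = 0.047662 × 0.757 + 0.022 = 0.058080.

Unemployment rate after two quarters ≈ 5.81%.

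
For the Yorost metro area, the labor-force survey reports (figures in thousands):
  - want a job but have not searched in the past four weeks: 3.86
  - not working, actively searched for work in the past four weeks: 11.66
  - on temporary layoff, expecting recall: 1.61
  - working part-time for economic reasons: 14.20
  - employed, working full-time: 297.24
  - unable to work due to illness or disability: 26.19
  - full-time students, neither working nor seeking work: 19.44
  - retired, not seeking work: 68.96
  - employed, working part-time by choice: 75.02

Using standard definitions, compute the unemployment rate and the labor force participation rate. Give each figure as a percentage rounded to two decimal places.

Unemployment rate ≈ 3.32%; labor force participation rate ≈ 77.14%.

Employed = 14.20 + 297.24 + 75.02 = 386.46 thousand (anyone who worked, including part-time for economic reasons, counts as employed).
Unemployed = 11.66 + 1.61 = 13.27 thousand (jobless and actively searching, or on temporary layoff).
Labor force = 386.46 + 13.27 = 399.73 thousand.
Not in labor force = 3.86 + 26.19 + 19.44 + 68.96 = 118.45 thousand (those not working and not actively searching are outside the labor force — including those who want a job but have given up searching).
Civilian working-age population = 399.73 + 118.45 = 518.18 thousand.
Unemployment rate = 13.27 / 399.73 = 3.32%.
Labor force participation rate = 399.73 / 518.18 = 77.14%.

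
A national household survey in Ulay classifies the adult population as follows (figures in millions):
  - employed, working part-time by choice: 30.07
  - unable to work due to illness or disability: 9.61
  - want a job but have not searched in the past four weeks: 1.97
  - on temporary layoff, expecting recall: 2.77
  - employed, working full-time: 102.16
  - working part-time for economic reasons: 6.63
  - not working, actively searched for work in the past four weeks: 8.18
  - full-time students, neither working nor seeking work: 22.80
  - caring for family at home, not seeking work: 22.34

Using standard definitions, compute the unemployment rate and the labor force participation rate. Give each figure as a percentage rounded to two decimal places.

Employed = 30.07 + 102.16 + 6.63 = 138.86 million (anyone who worked, including part-time for economic reasons, counts as employed).
Unemployed = 2.77 + 8.18 = 10.95 million (jobless and actively searching, or on temporary layoff).
Labor force = 138.86 + 10.95 = 149.81 million.
Not in labor force = 9.61 + 1.97 + 22.80 + 22.34 = 56.72 million (those not working and not actively searching are outside the labor force — including those who want a job but have given up searching).
Civilian working-age population = 149.81 + 56.72 = 206.53 million.
Unemployment rate = 10.95 / 149.81 = 7.31%.
Labor force participation rate = 149.81 / 206.53 = 72.54%.

Unemployment rate ≈ 7.31%; labor force participation rate ≈ 72.54%.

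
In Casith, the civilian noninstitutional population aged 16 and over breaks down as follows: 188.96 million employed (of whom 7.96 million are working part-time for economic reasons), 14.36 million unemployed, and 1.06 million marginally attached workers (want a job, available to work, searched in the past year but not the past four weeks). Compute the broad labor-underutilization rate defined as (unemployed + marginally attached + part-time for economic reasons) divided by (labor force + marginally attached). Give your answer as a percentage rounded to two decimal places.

Broad underutilization rate ≈ 11.44%.

Labor force = 188.96 + 14.36 = 203.32 million.
Numerator = 14.36 + 1.06 + 7.96 = 23.38 million.
Denominator = 203.32 + 1.06 = 204.38 million.
Broad rate = 23.38 / 204.38 = 11.44%.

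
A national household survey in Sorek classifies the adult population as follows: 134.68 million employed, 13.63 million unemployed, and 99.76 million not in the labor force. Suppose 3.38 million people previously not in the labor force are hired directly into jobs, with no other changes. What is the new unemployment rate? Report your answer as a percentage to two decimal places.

Initially, labor force = 134.68 + 13.63 = 148.31 million, so u = 13.63/148.31 = 9.19%.
After the change, employed and labor force both rise by 3.38; unemployed unchanged → E = 138.06, U = 13.63, labor force = 151.69 million.
New unemployment rate = 13.63 / 151.69 = 8.99%.

New unemployment rate ≈ 8.99%.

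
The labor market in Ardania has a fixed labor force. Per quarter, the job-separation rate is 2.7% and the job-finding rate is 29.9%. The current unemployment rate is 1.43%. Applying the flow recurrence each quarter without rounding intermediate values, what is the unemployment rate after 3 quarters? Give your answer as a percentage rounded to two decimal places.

Unemployment rate after three quarters ≈ 6.18%.

With a fixed labor force, u_{t+1} = u_t + s·(1−u_t) − f·u_t = u_t·(1−s−f) + s.
Here 1−s−f = 0.674 and s = 0.027.
u_1 = 0.014300 × 0.674 + 0.027 = 0.036638.
u_2 = 0.036638 × 0.674 + 0.027 = 0.051694.
u_3 = 0.051694 × 0.674 + 0.027 = 0.061842.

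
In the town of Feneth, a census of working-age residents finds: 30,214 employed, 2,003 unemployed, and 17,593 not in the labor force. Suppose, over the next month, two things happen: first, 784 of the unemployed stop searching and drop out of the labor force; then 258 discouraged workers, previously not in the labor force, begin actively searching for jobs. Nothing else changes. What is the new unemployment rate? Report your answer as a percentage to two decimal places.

New unemployment rate ≈ 4.66%.

Initially, labor force = 30,214 + 2,003 = 32,217, so u = 2,003/32,217 = 6.22%.
After the first change, unemployed and labor force both fall by 784 → E = 30,214, U = 1,219, labor force = 31,433.
After the second change, unemployed and labor force both rise by 258 → E = 30,214, U = 1,477, labor force = 31,691.
New unemployment rate = 1,477 / 31,691 = 4.66%.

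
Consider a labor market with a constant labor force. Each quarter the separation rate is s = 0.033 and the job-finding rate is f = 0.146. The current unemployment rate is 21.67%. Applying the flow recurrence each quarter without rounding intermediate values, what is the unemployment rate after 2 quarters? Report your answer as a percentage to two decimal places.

With a fixed labor force, u_{t+1} = u_t + s·(1−u_t) − f·u_t = u_t·(1−s−f) + s.
Here 1−s−f = 0.821 and s = 0.033.
u_1 = 0.216700 × 0.821 + 0.033 = 0.210911.
u_2 = 0.210911 × 0.821 + 0.033 = 0.206158.

Unemployment rate after two quarters ≈ 20.62%.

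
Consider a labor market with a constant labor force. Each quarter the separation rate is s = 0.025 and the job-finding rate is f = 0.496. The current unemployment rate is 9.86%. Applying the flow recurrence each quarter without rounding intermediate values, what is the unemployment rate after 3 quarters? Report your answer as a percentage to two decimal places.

With a fixed labor force, u_{t+1} = u_t + s·(1−u_t) − f·u_t = u_t·(1−s−f) + s.
Here 1−s−f = 0.479 and s = 0.025.
u_1 = 0.098600 × 0.479 + 0.025 = 0.072229.
u_2 = 0.072229 × 0.479 + 0.025 = 0.059598.
u_3 = 0.059598 × 0.479 + 0.025 = 0.053547.

Unemployment rate after three quarters ≈ 5.35%.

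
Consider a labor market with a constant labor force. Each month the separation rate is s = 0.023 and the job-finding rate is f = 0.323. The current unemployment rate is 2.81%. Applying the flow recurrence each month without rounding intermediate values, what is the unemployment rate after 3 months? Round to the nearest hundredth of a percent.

With a fixed labor force, u_{t+1} = u_t + s·(1−u_t) − f·u_t = u_t·(1−s−f) + s.
Here 1−s−f = 0.654 and s = 0.023.
u_1 = 0.028100 × 0.654 + 0.023 = 0.041377.
u_2 = 0.041377 × 0.654 + 0.023 = 0.050061.
u_3 = 0.050061 × 0.654 + 0.023 = 0.055740.

Unemployment rate after three months ≈ 5.57%.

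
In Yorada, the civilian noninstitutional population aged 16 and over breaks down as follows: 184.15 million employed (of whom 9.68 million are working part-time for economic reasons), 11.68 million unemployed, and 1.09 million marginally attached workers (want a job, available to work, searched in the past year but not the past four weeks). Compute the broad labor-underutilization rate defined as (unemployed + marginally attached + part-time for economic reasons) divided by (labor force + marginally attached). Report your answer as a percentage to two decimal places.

Labor force = 184.15 + 11.68 = 195.83 million.
Numerator = 11.68 + 1.09 + 9.68 = 22.45 million.
Denominator = 195.83 + 1.09 = 196.92 million.
Broad rate = 22.45 / 196.92 = 11.40%.

Broad underutilization rate ≈ 11.40%.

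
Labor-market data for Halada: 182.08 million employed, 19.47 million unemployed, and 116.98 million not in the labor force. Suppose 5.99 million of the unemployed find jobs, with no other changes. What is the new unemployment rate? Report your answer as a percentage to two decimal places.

Initially, labor force = 182.08 + 19.47 = 201.55 million, so u = 19.47/201.55 = 9.66%.
After the change, unemployed falls and employed rises by 5.99; labor force unchanged → E = 188.07, U = 13.48, labor force = 201.55 million.
New unemployment rate = 13.48 / 201.55 = 6.69%.

New unemployment rate ≈ 6.69%.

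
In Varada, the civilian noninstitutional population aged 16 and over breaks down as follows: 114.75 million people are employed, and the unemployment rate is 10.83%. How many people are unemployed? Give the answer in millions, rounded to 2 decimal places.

About 13.94 million are unemployed.

Let U be the number unemployed. The labor force is E + U, and U/(E+U) = 0.1083.
So U = 0.1083 × 114.75 / (1 − 0.1083) = 12.4274 / 0.8917 ≈ 13.94 million.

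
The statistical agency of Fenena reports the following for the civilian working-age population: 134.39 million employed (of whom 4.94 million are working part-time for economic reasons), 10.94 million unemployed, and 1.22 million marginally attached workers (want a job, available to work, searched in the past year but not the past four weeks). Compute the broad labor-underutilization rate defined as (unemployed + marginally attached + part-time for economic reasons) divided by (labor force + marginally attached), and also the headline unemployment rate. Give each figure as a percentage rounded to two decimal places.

Broad underutilization rate ≈ 11.67%; headline unemployment rate ≈ 7.53%.

Labor force = 134.39 + 10.94 = 145.33 million.
Numerator = 10.94 + 1.22 + 4.94 = 17.10 million.
Denominator = 145.33 + 1.22 = 146.55 million.
Broad rate = 17.10 / 146.55 = 11.67%.
Headline unemployment rate = 10.94 / 145.33 = 7.53%.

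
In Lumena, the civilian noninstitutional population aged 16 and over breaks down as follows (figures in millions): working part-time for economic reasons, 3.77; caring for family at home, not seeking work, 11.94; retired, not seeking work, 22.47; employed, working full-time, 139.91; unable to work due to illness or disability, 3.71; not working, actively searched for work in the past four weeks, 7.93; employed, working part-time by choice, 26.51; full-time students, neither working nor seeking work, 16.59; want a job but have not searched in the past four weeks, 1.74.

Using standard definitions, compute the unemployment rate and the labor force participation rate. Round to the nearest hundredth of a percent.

Unemployment rate ≈ 4.45%; labor force participation rate ≈ 75.93%.

Employed = 3.77 + 139.91 + 26.51 = 170.19 million (anyone who worked, including part-time for economic reasons, counts as employed).
Unemployed = 7.93 million.
Labor force = 170.19 + 7.93 = 178.12 million.
Not in labor force = 11.94 + 22.47 + 3.71 + 16.59 + 1.74 = 56.45 million (those not working and not actively searching are outside the labor force — including those who want a job but have given up searching).
Civilian working-age population = 178.12 + 56.45 = 234.57 million.
Unemployment rate = 7.93 / 178.12 = 4.45%.
Labor force participation rate = 178.12 / 234.57 = 75.93%.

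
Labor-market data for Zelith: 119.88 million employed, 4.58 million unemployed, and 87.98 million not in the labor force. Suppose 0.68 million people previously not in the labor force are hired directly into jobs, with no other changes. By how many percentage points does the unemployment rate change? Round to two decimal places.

The unemployment rate changes by −0.02 percentage points.

Initially, labor force = 119.88 + 4.58 = 124.46 million, so u = 4.58/124.46 = 3.68%.
After the change, employed and labor force both rise by 0.68; unemployed unchanged → E = 120.56, U = 4.58, labor force = 125.14 million.
New unemployment rate = 4.58 / 125.14 = 3.66%.
Change = 3.66% − 3.68% = −0.02 percentage points.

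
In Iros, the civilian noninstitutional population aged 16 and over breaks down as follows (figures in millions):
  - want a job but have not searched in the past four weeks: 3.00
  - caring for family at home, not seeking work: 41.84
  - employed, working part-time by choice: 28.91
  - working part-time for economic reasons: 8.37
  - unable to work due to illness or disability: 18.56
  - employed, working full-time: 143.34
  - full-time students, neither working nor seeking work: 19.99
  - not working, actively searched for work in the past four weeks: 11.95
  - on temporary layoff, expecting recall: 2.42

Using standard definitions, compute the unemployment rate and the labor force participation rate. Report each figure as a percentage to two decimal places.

Employed = 28.91 + 8.37 + 143.34 = 180.62 million (anyone who worked, including part-time for economic reasons, counts as employed).
Unemployed = 11.95 + 2.42 = 14.37 million (jobless and actively searching, or on temporary layoff).
Labor force = 180.62 + 14.37 = 194.99 million.
Not in labor force = 3.00 + 41.84 + 18.56 + 19.99 = 83.39 million (those not working and not actively searching are outside the labor force — including those who want a job but have given up searching).
Civilian working-age population = 194.99 + 83.39 = 278.38 million.
Unemployment rate = 14.37 / 194.99 = 7.37%.
Labor force participation rate = 194.99 / 278.38 = 70.04%.

Unemployment rate ≈ 7.37%; labor force participation rate ≈ 70.04%.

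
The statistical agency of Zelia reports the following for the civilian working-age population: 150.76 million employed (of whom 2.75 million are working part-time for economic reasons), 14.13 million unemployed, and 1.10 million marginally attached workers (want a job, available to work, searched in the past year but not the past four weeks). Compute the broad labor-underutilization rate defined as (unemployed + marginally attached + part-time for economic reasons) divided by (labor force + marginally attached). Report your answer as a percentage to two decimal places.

Labor force = 150.76 + 14.13 = 164.89 million.
Numerator = 14.13 + 1.10 + 2.75 = 17.98 million.
Denominator = 164.89 + 1.10 = 165.99 million.
Broad rate = 17.98 / 165.99 = 10.83%.

Broad underutilization rate ≈ 10.83%.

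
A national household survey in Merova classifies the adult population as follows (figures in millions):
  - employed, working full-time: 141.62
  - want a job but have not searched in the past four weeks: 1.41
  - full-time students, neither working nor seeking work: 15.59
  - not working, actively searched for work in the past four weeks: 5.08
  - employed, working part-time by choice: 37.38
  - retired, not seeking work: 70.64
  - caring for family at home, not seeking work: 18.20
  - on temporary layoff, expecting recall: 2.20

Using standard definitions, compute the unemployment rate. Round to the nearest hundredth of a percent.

Employed = 141.62 + 37.38 = 179.00 million.
Unemployed = 5.08 + 2.20 = 7.28 million (jobless and actively searching, or on temporary layoff).
Labor force = 179.00 + 7.28 = 186.28 million.
Unemployment rate = 7.28 / 186.28 = 3.91%.

Unemployment rate ≈ 3.91%.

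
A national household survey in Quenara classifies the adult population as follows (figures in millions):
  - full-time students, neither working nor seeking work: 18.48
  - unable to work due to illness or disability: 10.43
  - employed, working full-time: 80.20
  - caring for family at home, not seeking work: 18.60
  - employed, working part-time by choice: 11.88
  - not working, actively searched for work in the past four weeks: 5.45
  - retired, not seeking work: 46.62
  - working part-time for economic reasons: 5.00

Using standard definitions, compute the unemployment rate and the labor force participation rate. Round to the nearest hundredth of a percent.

Employed = 80.20 + 11.88 + 5.00 = 97.08 million (anyone who worked, including part-time for economic reasons, counts as employed).
Unemployed = 5.45 million.
Labor force = 97.08 + 5.45 = 102.53 million.
Not in labor force = 18.48 + 10.43 + 18.60 + 46.62 = 94.13 million (those not working and not actively searching are outside the labor force).
Civilian working-age population = 102.53 + 94.13 = 196.66 million.
Unemployment rate = 5.45 / 102.53 = 5.32%.
Labor force participation rate = 102.53 / 196.66 = 52.14%.

Unemployment rate ≈ 5.32%; labor force participation rate ≈ 52.14%.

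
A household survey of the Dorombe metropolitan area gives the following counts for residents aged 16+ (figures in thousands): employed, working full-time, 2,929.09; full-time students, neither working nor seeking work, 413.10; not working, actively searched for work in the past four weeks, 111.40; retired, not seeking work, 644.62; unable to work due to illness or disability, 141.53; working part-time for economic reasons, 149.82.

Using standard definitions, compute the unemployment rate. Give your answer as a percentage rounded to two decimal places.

Unemployment rate ≈ 3.49%.

Employed = 2,929.09 + 149.82 = 3,078.91 thousand (anyone who worked, including part-time for economic reasons, counts as employed).
Unemployed = 111.40 thousand.
Labor force = 3,078.91 + 111.40 = 3,190.31 thousand.
Unemployment rate = 111.40 / 3,190.31 = 3.49%.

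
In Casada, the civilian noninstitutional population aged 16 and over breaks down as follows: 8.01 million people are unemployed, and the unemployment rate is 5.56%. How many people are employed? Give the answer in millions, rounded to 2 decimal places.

Labor force = U / u = 8.01 / 0.0556 ≈ 144.06 million.
Employed = labor force − unemployed = 144.06 − 8.01 = 136.05 million.

About 136.05 million are employed.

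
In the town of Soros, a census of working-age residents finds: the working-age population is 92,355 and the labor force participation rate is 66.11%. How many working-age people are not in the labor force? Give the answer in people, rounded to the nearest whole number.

Share not in the labor force = 1 − 0.6611 = 0.3389.
Not in labor force = 0.3389 × 92,355 ≈ 31,299.

About 31,299 are not in the labor force.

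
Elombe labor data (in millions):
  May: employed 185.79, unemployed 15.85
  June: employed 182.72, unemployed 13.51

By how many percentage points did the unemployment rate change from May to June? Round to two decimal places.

May: labor force = 185.79 + 15.85 = 201.64; u = 15.85/201.64 = 7.86%.
June: labor force = 182.72 + 13.51 = 196.23; u = 13.51/196.23 = 6.88%.
Change = 6.88% − 7.86% = −0.98 pp.

The unemployment rate changed by −0.98 percentage points.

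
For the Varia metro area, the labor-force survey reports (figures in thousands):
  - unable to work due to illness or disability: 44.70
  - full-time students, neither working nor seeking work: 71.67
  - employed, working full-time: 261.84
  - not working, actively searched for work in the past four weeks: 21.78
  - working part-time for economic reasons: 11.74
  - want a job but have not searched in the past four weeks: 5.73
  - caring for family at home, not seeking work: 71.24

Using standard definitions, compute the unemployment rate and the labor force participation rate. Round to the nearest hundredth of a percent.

Unemployment rate ≈ 7.37%; labor force participation rate ≈ 60.44%.

Employed = 261.84 + 11.74 = 273.58 thousand (anyone who worked, including part-time for economic reasons, counts as employed).
Unemployed = 21.78 thousand.
Labor force = 273.58 + 21.78 = 295.36 thousand.
Not in labor force = 44.70 + 71.67 + 5.73 + 71.24 = 193.34 thousand (those not working and not actively searching are outside the labor force — including those who want a job but have given up searching).
Civilian working-age population = 295.36 + 193.34 = 488.70 thousand.
Unemployment rate = 21.78 / 295.36 = 7.37%.
Labor force participation rate = 295.36 / 488.70 = 60.44%.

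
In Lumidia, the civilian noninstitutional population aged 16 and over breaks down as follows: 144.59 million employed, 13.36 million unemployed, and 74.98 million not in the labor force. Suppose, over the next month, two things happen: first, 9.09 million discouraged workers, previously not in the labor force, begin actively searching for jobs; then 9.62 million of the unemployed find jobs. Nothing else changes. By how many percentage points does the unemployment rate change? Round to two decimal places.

Initially, labor force = 144.59 + 13.36 = 157.95 million, so u = 13.36/157.95 = 8.46%.
After the first change, unemployed and labor force both rise by 9.09 → E = 144.59, U = 22.45, labor force = 167.04 million.
After the second change, unemployed falls and employed rises by 9.62; labor force unchanged → E = 154.21, U = 12.83, labor force = 167.04 million.
New unemployment rate = 12.83 / 167.04 = 7.68%.
Change = 7.68% − 8.46% = −0.78 percentage points.

The unemployment rate changes by −0.78 percentage points.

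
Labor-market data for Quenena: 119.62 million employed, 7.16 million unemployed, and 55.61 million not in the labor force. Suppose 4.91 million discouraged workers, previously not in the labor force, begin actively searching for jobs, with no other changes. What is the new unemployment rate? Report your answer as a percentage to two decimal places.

New unemployment rate ≈ 9.17%.

Initially, labor force = 119.62 + 7.16 = 126.78 million, so u = 7.16/126.78 = 5.65%.
After the change, unemployed and labor force both rise by 4.91 → E = 119.62, U = 12.07, labor force = 131.69 million.
New unemployment rate = 12.07 / 131.69 = 9.17%.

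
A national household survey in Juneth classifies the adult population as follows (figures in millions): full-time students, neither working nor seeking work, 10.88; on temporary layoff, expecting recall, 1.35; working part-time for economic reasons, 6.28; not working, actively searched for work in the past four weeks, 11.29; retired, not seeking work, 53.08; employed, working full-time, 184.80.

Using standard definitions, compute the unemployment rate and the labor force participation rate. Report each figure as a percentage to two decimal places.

Unemployment rate ≈ 6.20%; labor force participation rate ≈ 76.11%.

Employed = 6.28 + 184.80 = 191.08 million (anyone who worked, including part-time for economic reasons, counts as employed).
Unemployed = 1.35 + 11.29 = 12.64 million (jobless and actively searching, or on temporary layoff).
Labor force = 191.08 + 12.64 = 203.72 million.
Not in labor force = 10.88 + 53.08 = 63.96 million (those not working and not actively searching are outside the labor force).
Civilian working-age population = 203.72 + 63.96 = 267.68 million.
Unemployment rate = 12.64 / 203.72 = 6.20%.
Labor force participation rate = 203.72 / 267.68 = 76.11%.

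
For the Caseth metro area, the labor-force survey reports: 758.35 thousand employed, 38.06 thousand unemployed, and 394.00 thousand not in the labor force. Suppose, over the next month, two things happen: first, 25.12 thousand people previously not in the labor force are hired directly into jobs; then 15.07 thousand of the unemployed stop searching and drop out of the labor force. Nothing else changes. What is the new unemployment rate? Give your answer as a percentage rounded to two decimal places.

New unemployment rate ≈ 2.85%.

Initially, labor force = 758.35 + 38.06 = 796.41 thousand, so u = 38.06/796.41 = 4.78%.
After the first change, employed and labor force both rise by 25.12; unemployed unchanged → E = 783.47, U = 38.06, labor force = 821.53 thousand.
After the second change, unemployed and labor force both fall by 15.07 → E = 783.47, U = 22.99, labor force = 806.46 thousand.
New unemployment rate = 22.99 / 806.46 = 2.85%.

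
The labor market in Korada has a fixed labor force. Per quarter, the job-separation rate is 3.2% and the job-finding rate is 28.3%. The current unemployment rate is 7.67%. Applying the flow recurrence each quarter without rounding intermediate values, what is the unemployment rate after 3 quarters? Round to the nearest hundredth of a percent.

Unemployment rate after three quarters ≈ 9.36%.

With a fixed labor force, u_{t+1} = u_t + s·(1−u_t) − f·u_t = u_t·(1−s−f) + s.
Here 1−s−f = 0.685 and s = 0.032.
u_1 = 0.076700 × 0.685 + 0.032 = 0.084540.
u_2 = 0.084540 × 0.685 + 0.032 = 0.089910.
u_3 = 0.089910 × 0.685 + 0.032 = 0.093588.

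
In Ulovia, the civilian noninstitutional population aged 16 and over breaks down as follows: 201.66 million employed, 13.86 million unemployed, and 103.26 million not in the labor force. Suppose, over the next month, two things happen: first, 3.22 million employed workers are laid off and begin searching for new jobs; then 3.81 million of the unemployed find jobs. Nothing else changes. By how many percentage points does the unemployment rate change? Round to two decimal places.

The unemployment rate changes by −0.27 percentage points.

Initially, labor force = 201.66 + 13.86 = 215.52 million, so u = 13.86/215.52 = 6.43%.
After the first change, employed falls and unemployed rises by 3.22; labor force unchanged → E = 198.44, U = 17.08, labor force = 215.52 million.
After the second change, unemployed falls and employed rises by 3.81; labor force unchanged → E = 202.25, U = 13.27, labor force = 215.52 million.
New unemployment rate = 13.27 / 215.52 = 6.16%.
Change = 6.16% − 6.43% = −0.27 percentage points.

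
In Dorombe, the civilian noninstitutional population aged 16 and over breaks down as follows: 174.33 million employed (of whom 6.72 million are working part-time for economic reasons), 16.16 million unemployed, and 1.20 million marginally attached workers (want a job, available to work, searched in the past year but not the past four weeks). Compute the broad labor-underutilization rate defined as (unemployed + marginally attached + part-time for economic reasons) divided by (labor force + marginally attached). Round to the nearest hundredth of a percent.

Broad underutilization rate ≈ 12.56%.

Labor force = 174.33 + 16.16 = 190.49 million.
Numerator = 16.16 + 1.20 + 6.72 = 24.08 million.
Denominator = 190.49 + 1.20 = 191.69 million.
Broad rate = 24.08 / 191.69 = 12.56%.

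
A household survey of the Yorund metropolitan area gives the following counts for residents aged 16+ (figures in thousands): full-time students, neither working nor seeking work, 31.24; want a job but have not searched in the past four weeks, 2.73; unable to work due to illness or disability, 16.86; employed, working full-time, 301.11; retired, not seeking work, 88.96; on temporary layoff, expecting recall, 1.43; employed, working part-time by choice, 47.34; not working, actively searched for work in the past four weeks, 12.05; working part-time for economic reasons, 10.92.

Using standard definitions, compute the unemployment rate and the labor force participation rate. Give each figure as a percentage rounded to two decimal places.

Employed = 301.11 + 47.34 + 10.92 = 359.37 thousand (anyone who worked, including part-time for economic reasons, counts as employed).
Unemployed = 1.43 + 12.05 = 13.48 thousand (jobless and actively searching, or on temporary layoff).
Labor force = 359.37 + 13.48 = 372.85 thousand.
Not in labor force = 31.24 + 2.73 + 16.86 + 88.96 = 139.79 thousand (those not working and not actively searching are outside the labor force — including those who want a job but have given up searching).
Civilian working-age population = 372.85 + 139.79 = 512.64 thousand.
Unemployment rate = 13.48 / 372.85 = 3.62%.
Labor force participation rate = 372.85 / 512.64 = 72.73%.

Unemployment rate ≈ 3.62%; labor force participation rate ≈ 72.73%.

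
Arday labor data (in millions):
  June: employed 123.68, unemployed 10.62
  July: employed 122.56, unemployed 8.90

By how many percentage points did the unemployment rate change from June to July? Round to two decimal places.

The unemployment rate changed by −1.14 percentage points.

June: labor force = 123.68 + 10.62 = 134.30; u = 10.62/134.30 = 7.91%.
July: labor force = 122.56 + 8.90 = 131.46; u = 8.90/131.46 = 6.77%.
Change = 6.77% − 7.91% = −1.14 pp.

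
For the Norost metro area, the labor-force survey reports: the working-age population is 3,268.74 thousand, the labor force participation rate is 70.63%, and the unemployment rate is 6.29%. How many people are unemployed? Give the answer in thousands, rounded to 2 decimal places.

About 145.22 thousand are unemployed.

Labor force = 0.7063 × 3,268.74 = 2,308.71 thousand.
Unemployed = 0.0629 × 2,308.71 ≈ 145.22 thousand.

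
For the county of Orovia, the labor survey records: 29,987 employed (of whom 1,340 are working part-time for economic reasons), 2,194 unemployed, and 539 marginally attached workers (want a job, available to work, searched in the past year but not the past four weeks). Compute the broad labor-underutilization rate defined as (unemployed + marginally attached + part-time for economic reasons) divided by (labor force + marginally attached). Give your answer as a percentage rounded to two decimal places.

Broad underutilization rate ≈ 12.45%.

Labor force = 29,987 + 2,194 = 32,181.
Numerator = 2,194 + 539 + 1,340 = 4,073.
Denominator = 32,181 + 539 = 32,720.
Broad rate = 4,073 / 32,720 = 12.45%.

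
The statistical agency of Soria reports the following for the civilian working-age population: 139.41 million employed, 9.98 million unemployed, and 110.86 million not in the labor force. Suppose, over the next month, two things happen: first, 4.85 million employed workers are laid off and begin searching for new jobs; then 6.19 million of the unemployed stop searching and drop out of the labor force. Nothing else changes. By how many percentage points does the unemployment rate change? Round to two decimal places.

Initially, labor force = 139.41 + 9.98 = 149.39 million, so u = 9.98/149.39 = 6.68%.
After the first change, employed falls and unemployed rises by 4.85; labor force unchanged → E = 134.56, U = 14.83, labor force = 149.39 million.
After the second change, unemployed and labor force both fall by 6.19 → E = 134.56, U = 8.64, labor force = 143.20 million.
New unemployment rate = 8.64 / 143.20 = 6.03%.
Change = 6.03% − 6.68% = −0.65 percentage points.

The unemployment rate changes by −0.65 percentage points.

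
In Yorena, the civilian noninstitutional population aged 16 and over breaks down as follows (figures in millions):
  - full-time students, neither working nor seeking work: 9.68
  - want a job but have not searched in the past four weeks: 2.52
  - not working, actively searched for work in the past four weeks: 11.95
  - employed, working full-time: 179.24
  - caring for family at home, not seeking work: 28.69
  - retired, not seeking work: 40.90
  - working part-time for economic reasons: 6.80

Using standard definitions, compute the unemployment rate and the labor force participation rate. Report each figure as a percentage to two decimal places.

Employed = 179.24 + 6.80 = 186.04 million (anyone who worked, including part-time for economic reasons, counts as employed).
Unemployed = 11.95 million.
Labor force = 186.04 + 11.95 = 197.99 million.
Not in labor force = 9.68 + 2.52 + 28.69 + 40.90 = 81.79 million (those not working and not actively searching are outside the labor force — including those who want a job but have given up searching).
Civilian working-age population = 197.99 + 81.79 = 279.78 million.
Unemployment rate = 11.95 / 197.99 = 6.04%.
Labor force participation rate = 197.99 / 279.78 = 70.77%.

Unemployment rate ≈ 6.04%; labor force participation rate ≈ 70.77%.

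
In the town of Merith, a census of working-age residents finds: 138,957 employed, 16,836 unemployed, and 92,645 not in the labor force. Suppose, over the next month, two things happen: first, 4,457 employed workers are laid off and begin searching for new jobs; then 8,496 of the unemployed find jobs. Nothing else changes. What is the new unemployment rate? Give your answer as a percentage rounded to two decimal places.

Initially, labor force = 138,957 + 16,836 = 155,793, so u = 16,836/155,793 = 10.81%.
After the first change, employed falls and unemployed rises by 4,457; labor force unchanged → E = 134,500, U = 21,293, labor force = 155,793.
After the second change, unemployed falls and employed rises by 8,496; labor force unchanged → E = 142,996, U = 12,797, labor force = 155,793.
New unemployment rate = 12,797 / 155,793 = 8.21%.

New unemployment rate ≈ 8.21%.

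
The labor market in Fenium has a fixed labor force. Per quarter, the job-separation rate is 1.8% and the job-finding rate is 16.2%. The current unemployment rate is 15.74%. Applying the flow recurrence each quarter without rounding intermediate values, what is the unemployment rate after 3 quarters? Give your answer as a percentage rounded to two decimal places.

Unemployment rate after three quarters ≈ 13.16%.

With a fixed labor force, u_{t+1} = u_t + s·(1−u_t) − f·u_t = u_t·(1−s−f) + s.
Here 1−s−f = 0.820 and s = 0.018.
u_1 = 0.157400 × 0.820 + 0.018 = 0.147068.
u_2 = 0.147068 × 0.820 + 0.018 = 0.138596.
u_3 = 0.138596 × 0.820 + 0.018 = 0.131649.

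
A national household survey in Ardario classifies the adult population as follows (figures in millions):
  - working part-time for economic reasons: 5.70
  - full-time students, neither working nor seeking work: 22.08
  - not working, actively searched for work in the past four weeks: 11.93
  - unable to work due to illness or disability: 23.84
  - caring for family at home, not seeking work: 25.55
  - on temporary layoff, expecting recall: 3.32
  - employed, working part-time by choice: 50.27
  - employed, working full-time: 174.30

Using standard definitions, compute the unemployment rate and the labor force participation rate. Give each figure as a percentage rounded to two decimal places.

Unemployment rate ≈ 6.21%; labor force participation rate ≈ 77.45%.

Employed = 5.70 + 50.27 + 174.30 = 230.27 million (anyone who worked, including part-time for economic reasons, counts as employed).
Unemployed = 11.93 + 3.32 = 15.25 million (jobless and actively searching, or on temporary layoff).
Labor force = 230.27 + 15.25 = 245.52 million.
Not in labor force = 22.08 + 23.84 + 25.55 = 71.47 million (those not working and not actively searching are outside the labor force).
Civilian working-age population = 245.52 + 71.47 = 316.99 million.
Unemployment rate = 15.25 / 245.52 = 6.21%.
Labor force participation rate = 245.52 / 316.99 = 77.45%.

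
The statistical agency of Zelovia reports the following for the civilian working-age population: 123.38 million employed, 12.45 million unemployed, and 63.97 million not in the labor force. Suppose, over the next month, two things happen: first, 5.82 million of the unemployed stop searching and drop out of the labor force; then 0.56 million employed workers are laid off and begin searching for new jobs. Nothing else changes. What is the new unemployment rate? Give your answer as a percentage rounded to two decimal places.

Initially, labor force = 123.38 + 12.45 = 135.83 million, so u = 12.45/135.83 = 9.17%.
After the first change, unemployed and labor force both fall by 5.82 → E = 123.38, U = 6.63, labor force = 130.01 million.
After the second change, employed falls and unemployed rises by 0.56; labor force unchanged → E = 122.82, U = 7.19, labor force = 130.01 million.
New unemployment rate = 7.19 / 130.01 = 5.53%.

New unemployment rate ≈ 5.53%.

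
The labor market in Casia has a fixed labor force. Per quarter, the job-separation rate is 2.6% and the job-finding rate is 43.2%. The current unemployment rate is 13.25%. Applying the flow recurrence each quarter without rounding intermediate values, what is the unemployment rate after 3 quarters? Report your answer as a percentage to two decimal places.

Unemployment rate after three quarters ≈ 6.88%.

With a fixed labor force, u_{t+1} = u_t + s·(1−u_t) − f·u_t = u_t·(1−s−f) + s.
Here 1−s−f = 0.542 and s = 0.026.
u_1 = 0.132500 × 0.542 + 0.026 = 0.097815.
u_2 = 0.097815 × 0.542 + 0.026 = 0.079016.
u_3 = 0.079016 × 0.542 + 0.026 = 0.068827.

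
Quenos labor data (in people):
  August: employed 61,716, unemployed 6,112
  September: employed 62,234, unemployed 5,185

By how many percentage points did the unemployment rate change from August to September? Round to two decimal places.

The unemployment rate changed by −1.32 percentage points.

August: labor force = 61,716 + 6,112 = 67,828; u = 6,112/67,828 = 9.01%.
September: labor force = 62,234 + 5,185 = 67,419; u = 5,185/67,419 = 7.69%.
Change = 7.69% − 9.01% = −1.32 pp.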